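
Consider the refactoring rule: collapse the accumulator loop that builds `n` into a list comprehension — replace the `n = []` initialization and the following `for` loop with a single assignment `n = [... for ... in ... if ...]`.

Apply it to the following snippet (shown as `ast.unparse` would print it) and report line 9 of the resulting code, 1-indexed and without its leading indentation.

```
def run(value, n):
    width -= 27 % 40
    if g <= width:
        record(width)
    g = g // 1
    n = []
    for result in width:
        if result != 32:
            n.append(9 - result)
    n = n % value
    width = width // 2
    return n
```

return n

Transformed code:
def run(value, n):
    width -= 27 % 40
    if g <= width:
        record(width)
    g = g // 1
    n = [9 - result for result in width if result != 32]
    n = n % value
    width = width // 2
    return n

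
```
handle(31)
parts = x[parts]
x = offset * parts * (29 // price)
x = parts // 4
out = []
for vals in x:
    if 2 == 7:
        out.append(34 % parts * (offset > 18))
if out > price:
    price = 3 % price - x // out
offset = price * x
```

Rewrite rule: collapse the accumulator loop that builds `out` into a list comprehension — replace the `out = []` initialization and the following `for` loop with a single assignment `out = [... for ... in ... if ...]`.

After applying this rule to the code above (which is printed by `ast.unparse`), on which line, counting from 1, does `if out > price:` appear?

Transformed code:
handle(31)
parts = x[parts]
x = offset * parts * (29 // price)
x = parts // 4
out = [34 % parts * (offset > 18) for vals in x if 2 == 7]
if out > price:
    price = 3 % price - x // out
offset = price * x

6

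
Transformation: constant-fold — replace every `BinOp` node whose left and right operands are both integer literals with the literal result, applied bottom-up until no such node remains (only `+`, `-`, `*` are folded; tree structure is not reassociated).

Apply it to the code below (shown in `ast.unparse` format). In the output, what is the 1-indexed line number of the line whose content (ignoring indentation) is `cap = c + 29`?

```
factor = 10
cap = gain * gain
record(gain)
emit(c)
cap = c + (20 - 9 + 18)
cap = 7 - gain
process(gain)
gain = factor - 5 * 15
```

5

Transformed code:
factor = 10
cap = gain * gain
record(gain)
emit(c)
cap = c + 29
cap = 7 - gain
process(gain)
gain = factor - 75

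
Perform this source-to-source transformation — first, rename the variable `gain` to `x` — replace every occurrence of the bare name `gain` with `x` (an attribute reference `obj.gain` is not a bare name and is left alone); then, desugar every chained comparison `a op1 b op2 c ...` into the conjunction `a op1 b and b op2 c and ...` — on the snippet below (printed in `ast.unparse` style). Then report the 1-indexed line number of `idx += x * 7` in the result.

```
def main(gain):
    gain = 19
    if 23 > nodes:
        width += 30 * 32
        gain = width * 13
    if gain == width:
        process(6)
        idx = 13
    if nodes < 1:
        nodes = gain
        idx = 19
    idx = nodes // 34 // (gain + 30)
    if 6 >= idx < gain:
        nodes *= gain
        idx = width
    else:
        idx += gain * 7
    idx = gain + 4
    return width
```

17

Transformed code:
def main(x):
    x = 19
    if 23 > nodes:
        width += 30 * 32
        x = width * 13
    if x == width:
        process(6)
        idx = 13
    if nodes < 1:
        nodes = x
        idx = 19
    idx = nodes // 34 // (x + 30)
    if 6 >= idx and idx < x:
        nodes *= x
        idx = width
    else:
        idx += x * 7
    idx = x + 4
    return width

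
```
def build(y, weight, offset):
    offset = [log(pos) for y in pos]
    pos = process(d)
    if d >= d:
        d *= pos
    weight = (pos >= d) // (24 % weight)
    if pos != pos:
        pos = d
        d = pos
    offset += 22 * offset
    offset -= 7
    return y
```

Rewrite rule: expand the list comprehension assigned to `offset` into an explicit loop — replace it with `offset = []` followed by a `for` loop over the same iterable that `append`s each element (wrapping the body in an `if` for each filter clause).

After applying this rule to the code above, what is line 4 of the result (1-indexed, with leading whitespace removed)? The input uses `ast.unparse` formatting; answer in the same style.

Transformed code:
def build(y, weight, offset):
    offset = []
    for y in pos:
        offset.append(log(pos))
    pos = process(d)
    if d >= d:
        d *= pos
    weight = (pos >= d) // (24 % weight)
    if pos != pos:
        pos = d
        d = pos
    offset += 22 * offset
    offset -= 7
    return y

offset.append(log(pos))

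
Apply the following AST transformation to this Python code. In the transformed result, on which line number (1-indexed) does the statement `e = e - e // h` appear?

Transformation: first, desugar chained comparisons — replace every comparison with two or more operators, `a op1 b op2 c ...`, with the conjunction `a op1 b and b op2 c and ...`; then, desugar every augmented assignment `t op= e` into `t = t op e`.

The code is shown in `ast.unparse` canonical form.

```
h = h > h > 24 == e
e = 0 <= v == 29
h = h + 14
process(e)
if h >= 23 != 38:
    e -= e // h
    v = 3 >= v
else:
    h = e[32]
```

Transformed code:
h = h > h and h > 24 and (24 == e)
e = 0 <= v and v == 29
h = h + 14
process(e)
if h >= 23 and 23 != 38:
    e = e - e // h
    v = 3 >= v
else:
    h = e[32]

6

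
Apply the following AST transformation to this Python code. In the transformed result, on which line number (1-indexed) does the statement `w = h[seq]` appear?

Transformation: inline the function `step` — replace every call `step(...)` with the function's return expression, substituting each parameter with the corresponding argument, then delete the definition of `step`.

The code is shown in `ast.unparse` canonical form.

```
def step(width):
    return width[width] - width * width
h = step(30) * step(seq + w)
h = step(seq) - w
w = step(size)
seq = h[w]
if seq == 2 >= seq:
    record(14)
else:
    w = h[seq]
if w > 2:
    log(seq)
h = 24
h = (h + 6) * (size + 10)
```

8

Transformed code:
h = (30[30] - 30 * 30) * ((seq + w)[seq + w] - (seq + w) * (seq + w))
h = seq[seq] - seq * seq - w
w = size[size] - size * size
seq = h[w]
if seq == 2 >= seq:
    record(14)
else:
    w = h[seq]
if w > 2:
    log(seq)
h = 24
h = (h + 6) * (size + 10)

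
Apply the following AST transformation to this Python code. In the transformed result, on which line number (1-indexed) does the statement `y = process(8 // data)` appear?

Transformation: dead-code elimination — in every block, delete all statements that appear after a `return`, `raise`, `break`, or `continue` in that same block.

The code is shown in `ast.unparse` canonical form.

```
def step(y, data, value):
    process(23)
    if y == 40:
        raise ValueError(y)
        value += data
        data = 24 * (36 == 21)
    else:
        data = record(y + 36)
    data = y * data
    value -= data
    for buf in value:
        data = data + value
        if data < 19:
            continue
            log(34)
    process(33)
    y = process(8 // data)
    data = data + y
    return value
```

Transformed code:
def step(y, data, value):
    process(23)
    if y == 40:
        raise ValueError(y)
    else:
        data = record(y + 36)
    data = y * data
    value -= data
    for buf in value:
        data = data + value
        if data < 19:
            continue
    process(33)
    y = process(8 // data)
    data = data + y
    return value

14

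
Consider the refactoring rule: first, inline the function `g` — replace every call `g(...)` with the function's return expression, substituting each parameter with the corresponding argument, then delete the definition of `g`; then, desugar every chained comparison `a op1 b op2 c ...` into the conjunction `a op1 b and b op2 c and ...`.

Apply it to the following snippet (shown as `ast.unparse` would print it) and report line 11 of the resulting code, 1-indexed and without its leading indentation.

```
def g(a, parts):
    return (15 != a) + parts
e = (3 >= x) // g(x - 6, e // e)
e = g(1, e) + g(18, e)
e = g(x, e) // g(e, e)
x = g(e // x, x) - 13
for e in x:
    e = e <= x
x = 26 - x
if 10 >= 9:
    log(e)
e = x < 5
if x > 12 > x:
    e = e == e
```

Transformed code:
e = (3 >= x) // ((15 != x - 6) + e // e)
e = (15 != 1) + e + ((15 != 18) + e)
e = ((15 != x) + e) // ((15 != e) + e)
x = (15 != e // x) + x - 13
for e in x:
    e = e <= x
x = 26 - x
if 10 >= 9:
    log(e)
e = x < 5
if x > 12 and 12 > x:
    e = e == e

if x > 12 and 12 > x:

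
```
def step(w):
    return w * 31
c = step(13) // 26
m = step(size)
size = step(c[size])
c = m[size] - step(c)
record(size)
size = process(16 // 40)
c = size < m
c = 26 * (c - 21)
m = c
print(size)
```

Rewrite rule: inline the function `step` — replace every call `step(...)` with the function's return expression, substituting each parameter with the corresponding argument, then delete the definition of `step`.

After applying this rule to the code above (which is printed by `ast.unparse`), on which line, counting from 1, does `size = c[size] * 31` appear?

3

Transformed code:
c = 13 * 31 // 26
m = size * 31
size = c[size] * 31
c = m[size] - c * 31
record(size)
size = process(16 // 40)
c = size < m
c = 26 * (c - 21)
m = c
print(size)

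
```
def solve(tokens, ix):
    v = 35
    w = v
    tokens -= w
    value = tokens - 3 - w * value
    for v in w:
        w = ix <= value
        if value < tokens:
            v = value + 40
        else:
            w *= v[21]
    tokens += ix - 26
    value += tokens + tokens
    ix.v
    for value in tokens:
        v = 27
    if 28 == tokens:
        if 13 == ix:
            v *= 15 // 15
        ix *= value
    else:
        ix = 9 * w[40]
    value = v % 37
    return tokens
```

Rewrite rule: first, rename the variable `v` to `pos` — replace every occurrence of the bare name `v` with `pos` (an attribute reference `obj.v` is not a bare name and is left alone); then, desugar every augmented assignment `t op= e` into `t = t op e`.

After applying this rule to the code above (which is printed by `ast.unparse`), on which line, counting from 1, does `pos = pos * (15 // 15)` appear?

Transformed code:
def solve(tokens, ix):
    pos = 35
    w = pos
    tokens = tokens - w
    value = tokens - 3 - w * value
    for pos in w:
        w = ix <= value
        if value < tokens:
            pos = value + 40
        else:
            w = w * pos[21]
    tokens = tokens + (ix - 26)
    value = value + (tokens + tokens)
    ix.v
    for value in tokens:
        pos = 27
    if 28 == tokens:
        if 13 == ix:
            pos = pos * (15 // 15)
        ix = ix * value
    else:
        ix = 9 * w[40]
    value = pos % 37
    return tokens

19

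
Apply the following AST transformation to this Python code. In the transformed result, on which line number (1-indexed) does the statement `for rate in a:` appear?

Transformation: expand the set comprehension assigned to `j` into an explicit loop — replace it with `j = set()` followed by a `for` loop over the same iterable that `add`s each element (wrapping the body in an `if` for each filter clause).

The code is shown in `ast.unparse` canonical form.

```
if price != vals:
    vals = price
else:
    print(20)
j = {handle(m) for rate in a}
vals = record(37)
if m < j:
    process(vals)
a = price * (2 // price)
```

6

Transformed code:
if price != vals:
    vals = price
else:
    print(20)
j = set()
for rate in a:
    j.add(handle(m))
vals = record(37)
if m < j:
    process(vals)
a = price * (2 // price)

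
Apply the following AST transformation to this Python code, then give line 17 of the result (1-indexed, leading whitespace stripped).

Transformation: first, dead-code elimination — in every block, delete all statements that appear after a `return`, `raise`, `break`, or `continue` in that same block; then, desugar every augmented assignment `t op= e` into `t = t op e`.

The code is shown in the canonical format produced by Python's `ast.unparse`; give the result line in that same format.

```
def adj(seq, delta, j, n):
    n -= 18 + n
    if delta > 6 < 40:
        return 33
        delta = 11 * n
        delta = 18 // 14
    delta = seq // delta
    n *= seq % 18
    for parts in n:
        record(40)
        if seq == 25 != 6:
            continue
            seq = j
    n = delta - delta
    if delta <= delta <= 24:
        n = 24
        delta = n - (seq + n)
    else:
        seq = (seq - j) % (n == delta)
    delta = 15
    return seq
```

Transformed code:
def adj(seq, delta, j, n):
    n = n - (18 + n)
    if delta > 6 < 40:
        return 33
    delta = seq // delta
    n = n * (seq % 18)
    for parts in n:
        record(40)
        if seq == 25 != 6:
            continue
    n = delta - delta
    if delta <= delta <= 24:
        n = 24
        delta = n - (seq + n)
    else:
        seq = (seq - j) % (n == delta)
    delta = 15
    return seq

delta = 15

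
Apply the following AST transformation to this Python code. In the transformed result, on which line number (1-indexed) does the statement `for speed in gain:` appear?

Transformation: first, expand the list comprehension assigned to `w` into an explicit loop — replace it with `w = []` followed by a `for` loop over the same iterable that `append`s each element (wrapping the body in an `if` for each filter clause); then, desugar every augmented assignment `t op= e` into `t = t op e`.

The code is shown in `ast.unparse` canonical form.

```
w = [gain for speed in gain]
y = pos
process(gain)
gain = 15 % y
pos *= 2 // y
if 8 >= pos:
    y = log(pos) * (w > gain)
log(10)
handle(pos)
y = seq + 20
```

Transformed code:
w = []
for speed in gain:
    w.append(gain)
y = pos
process(gain)
gain = 15 % y
pos = pos * (2 // y)
if 8 >= pos:
    y = log(pos) * (w > gain)
log(10)
handle(pos)
y = seq + 20

2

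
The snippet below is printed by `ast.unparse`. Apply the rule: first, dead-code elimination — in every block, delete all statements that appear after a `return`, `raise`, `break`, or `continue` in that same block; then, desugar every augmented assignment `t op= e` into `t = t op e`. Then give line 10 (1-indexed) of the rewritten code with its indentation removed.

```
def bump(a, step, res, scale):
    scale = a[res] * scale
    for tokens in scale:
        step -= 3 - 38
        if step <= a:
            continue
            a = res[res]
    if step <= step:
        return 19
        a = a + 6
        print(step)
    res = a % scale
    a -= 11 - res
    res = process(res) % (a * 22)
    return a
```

Transformed code:
def bump(a, step, res, scale):
    scale = a[res] * scale
    for tokens in scale:
        step = step - (3 - 38)
        if step <= a:
            continue
    if step <= step:
        return 19
    res = a % scale
    a = a - (11 - res)
    res = process(res) % (a * 22)
    return a

a = a - (11 - res)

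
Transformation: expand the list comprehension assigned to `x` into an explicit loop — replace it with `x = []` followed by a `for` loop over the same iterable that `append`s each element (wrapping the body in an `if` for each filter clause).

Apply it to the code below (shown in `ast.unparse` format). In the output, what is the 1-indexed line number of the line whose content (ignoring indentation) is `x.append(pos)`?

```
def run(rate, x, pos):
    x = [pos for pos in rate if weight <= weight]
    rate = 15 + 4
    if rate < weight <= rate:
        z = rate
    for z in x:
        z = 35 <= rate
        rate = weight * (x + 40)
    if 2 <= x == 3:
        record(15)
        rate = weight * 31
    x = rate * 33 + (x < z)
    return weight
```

5

Transformed code:
def run(rate, x, pos):
    x = []
    for pos in rate:
        if weight <= weight:
            x.append(pos)
    rate = 15 + 4
    if rate < weight <= rate:
        z = rate
    for z in x:
        z = 35 <= rate
        rate = weight * (x + 40)
    if 2 <= x == 3:
        record(15)
        rate = weight * 31
    x = rate * 33 + (x < z)
    return weight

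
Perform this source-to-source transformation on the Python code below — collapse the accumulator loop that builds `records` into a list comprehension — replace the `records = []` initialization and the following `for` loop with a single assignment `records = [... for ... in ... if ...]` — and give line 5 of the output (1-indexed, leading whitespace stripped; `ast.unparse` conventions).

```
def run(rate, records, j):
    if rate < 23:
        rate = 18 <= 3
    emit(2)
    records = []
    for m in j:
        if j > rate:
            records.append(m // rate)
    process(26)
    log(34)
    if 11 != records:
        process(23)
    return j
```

records = [m // rate for m in j if j > rate]

Transformed code:
def run(rate, records, j):
    if rate < 23:
        rate = 18 <= 3
    emit(2)
    records = [m // rate for m in j if j > rate]
    process(26)
    log(34)
    if 11 != records:
        process(23)
    return j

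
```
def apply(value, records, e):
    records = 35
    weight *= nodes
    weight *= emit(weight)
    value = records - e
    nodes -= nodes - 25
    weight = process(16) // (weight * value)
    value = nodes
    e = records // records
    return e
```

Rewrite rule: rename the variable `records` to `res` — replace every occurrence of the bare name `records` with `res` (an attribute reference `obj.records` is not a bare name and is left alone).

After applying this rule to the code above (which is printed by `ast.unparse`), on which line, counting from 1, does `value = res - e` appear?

Transformed code:
def apply(value, res, e):
    res = 35
    weight *= nodes
    weight *= emit(weight)
    value = res - e
    nodes -= nodes - 25
    weight = process(16) // (weight * value)
    value = nodes
    e = res // res
    return e

5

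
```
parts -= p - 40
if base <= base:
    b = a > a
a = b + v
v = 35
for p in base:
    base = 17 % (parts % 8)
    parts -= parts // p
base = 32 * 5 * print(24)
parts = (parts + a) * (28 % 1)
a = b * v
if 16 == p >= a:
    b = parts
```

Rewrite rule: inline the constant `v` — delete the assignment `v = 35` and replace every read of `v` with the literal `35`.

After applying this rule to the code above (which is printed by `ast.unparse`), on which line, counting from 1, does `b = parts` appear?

12

Transformed code:
parts -= p - 40
if base <= base:
    b = a > a
a = b + 35
for p in base:
    base = 17 % (parts % 8)
    parts -= parts // p
base = 32 * 5 * print(24)
parts = (parts + a) * (28 % 1)
a = b * 35
if 16 == p >= a:
    b = parts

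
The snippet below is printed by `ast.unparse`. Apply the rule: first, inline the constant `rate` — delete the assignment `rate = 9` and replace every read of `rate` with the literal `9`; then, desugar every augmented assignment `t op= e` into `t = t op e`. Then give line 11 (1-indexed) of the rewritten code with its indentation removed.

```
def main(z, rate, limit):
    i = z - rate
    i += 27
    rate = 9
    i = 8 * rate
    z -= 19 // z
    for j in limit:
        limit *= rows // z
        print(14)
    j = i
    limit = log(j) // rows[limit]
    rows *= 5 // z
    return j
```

rows = rows * (5 // z)

Transformed code:
def main(z, rate, limit):
    i = z - 9
    i = i + 27
    i = 8 * 9
    z = z - 19 // z
    for j in limit:
        limit = limit * (rows // z)
        print(14)
    j = i
    limit = log(j) // rows[limit]
    rows = rows * (5 // z)
    return j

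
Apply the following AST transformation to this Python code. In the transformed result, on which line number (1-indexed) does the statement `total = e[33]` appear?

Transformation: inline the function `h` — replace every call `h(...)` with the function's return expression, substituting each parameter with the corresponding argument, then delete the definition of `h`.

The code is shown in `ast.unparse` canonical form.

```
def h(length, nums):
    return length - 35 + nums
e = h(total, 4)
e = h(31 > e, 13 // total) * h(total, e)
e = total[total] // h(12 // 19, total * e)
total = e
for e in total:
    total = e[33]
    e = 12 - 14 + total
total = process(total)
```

Transformed code:
e = total - 35 + 4
e = ((31 > e) - 35 + 13 // total) * (total - 35 + e)
e = total[total] // (12 // 19 - 35 + total * e)
total = e
for e in total:
    total = e[33]
    e = 12 - 14 + total
total = process(total)

6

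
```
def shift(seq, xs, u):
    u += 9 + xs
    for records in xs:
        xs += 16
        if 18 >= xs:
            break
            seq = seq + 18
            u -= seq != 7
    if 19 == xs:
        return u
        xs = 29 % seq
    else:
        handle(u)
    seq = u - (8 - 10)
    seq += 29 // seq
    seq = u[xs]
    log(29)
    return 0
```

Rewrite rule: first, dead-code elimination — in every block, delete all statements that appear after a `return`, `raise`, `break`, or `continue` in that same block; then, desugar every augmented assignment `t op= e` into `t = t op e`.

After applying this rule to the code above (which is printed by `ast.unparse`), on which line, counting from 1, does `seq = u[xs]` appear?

Transformed code:
def shift(seq, xs, u):
    u = u + (9 + xs)
    for records in xs:
        xs = xs + 16
        if 18 >= xs:
            break
    if 19 == xs:
        return u
    else:
        handle(u)
    seq = u - (8 - 10)
    seq = seq + 29 // seq
    seq = u[xs]
    log(29)
    return 0

13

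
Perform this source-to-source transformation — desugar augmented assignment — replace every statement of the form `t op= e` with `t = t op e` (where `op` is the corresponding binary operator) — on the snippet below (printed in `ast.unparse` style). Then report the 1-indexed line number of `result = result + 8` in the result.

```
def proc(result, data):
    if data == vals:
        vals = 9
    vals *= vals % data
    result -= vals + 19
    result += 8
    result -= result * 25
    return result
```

6

Transformed code:
def proc(result, data):
    if data == vals:
        vals = 9
    vals = vals * (vals % data)
    result = result - (vals + 19)
    result = result + 8
    result = result - result * 25
    return result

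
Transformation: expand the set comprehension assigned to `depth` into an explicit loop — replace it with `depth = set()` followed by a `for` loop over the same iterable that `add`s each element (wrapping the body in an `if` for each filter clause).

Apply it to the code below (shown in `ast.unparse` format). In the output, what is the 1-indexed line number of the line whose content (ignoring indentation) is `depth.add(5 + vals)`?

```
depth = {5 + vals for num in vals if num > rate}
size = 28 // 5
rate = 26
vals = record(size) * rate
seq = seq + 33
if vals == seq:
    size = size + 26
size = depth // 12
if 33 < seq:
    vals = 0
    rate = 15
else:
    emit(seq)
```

Transformed code:
depth = set()
for num in vals:
    if num > rate:
        depth.add(5 + vals)
size = 28 // 5
rate = 26
vals = record(size) * rate
seq = seq + 33
if vals == seq:
    size = size + 26
size = depth // 12
if 33 < seq:
    vals = 0
    rate = 15
else:
    emit(seq)

4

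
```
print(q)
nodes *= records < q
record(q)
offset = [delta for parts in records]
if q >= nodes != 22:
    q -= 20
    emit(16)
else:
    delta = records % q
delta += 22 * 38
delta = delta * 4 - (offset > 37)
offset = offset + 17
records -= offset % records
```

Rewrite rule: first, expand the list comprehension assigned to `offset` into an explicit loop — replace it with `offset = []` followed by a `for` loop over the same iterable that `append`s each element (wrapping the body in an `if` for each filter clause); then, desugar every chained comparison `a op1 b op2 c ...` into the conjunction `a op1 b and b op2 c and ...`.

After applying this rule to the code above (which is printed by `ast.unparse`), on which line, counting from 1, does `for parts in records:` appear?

Transformed code:
print(q)
nodes *= records < q
record(q)
offset = []
for parts in records:
    offset.append(delta)
if q >= nodes and nodes != 22:
    q -= 20
    emit(16)
else:
    delta = records % q
delta += 22 * 38
delta = delta * 4 - (offset > 37)
offset = offset + 17
records -= offset % records

5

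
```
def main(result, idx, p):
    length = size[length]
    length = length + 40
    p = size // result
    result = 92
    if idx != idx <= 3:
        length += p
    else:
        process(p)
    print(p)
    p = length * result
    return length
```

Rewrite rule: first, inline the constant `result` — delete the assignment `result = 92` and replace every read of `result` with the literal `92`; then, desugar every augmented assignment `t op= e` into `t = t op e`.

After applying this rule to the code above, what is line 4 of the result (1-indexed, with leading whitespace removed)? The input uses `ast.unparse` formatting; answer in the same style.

p = size // 92

Transformed code:
def main(result, idx, p):
    length = size[length]
    length = length + 40
    p = size // 92
    if idx != idx <= 3:
        length = length + p
    else:
        process(p)
    print(p)
    p = length * 92
    return length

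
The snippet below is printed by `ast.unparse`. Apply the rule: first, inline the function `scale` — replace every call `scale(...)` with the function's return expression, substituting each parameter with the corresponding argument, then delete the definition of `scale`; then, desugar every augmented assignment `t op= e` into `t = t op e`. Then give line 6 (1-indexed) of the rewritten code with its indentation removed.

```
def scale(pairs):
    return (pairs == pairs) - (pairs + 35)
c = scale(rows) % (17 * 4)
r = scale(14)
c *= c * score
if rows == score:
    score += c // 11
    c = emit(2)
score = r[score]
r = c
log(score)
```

Transformed code:
c = ((rows == rows) - (rows + 35)) % (17 * 4)
r = (14 == 14) - (14 + 35)
c = c * (c * score)
if rows == score:
    score = score + c // 11
    c = emit(2)
score = r[score]
r = c
log(score)

c = emit(2)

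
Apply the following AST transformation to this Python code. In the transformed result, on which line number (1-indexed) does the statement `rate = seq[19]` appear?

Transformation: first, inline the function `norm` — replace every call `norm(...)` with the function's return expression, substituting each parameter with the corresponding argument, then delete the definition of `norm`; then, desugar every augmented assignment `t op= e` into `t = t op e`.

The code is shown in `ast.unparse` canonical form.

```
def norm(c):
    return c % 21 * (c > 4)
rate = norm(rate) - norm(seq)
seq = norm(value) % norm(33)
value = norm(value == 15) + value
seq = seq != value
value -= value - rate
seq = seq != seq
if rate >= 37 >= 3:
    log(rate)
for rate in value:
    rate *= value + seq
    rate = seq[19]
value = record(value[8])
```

11

Transformed code:
rate = rate % 21 * (rate > 4) - seq % 21 * (seq > 4)
seq = value % 21 * (value > 4) % (33 % 21 * (33 > 4))
value = (value == 15) % 21 * ((value == 15) > 4) + value
seq = seq != value
value = value - (value - rate)
seq = seq != seq
if rate >= 37 >= 3:
    log(rate)
for rate in value:
    rate = rate * (value + seq)
    rate = seq[19]
value = record(value[8])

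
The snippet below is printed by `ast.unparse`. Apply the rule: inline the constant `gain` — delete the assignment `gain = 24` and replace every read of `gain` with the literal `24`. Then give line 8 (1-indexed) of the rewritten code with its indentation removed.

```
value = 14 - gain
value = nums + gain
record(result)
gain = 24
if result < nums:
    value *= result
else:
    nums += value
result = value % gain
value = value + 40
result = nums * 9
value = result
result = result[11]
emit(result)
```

Transformed code:
value = 14 - 24
value = nums + 24
record(result)
if result < nums:
    value *= result
else:
    nums += value
result = value % 24
value = value + 40
result = nums * 9
value = result
result = result[11]
emit(result)

result = value % 24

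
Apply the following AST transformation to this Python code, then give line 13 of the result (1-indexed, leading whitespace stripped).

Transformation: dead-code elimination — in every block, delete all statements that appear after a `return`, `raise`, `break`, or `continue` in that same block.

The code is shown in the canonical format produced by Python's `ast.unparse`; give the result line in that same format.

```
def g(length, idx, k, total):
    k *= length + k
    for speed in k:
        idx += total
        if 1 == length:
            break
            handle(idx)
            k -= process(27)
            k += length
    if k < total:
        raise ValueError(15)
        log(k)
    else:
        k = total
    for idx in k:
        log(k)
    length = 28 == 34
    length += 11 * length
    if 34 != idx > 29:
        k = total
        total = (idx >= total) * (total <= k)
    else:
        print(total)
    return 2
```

length = 28 == 34

Transformed code:
def g(length, idx, k, total):
    k *= length + k
    for speed in k:
        idx += total
        if 1 == length:
            break
    if k < total:
        raise ValueError(15)
    else:
        k = total
    for idx in k:
        log(k)
    length = 28 == 34
    length += 11 * length
    if 34 != idx > 29:
        k = total
        total = (idx >= total) * (total <= k)
    else:
        print(total)
    return 2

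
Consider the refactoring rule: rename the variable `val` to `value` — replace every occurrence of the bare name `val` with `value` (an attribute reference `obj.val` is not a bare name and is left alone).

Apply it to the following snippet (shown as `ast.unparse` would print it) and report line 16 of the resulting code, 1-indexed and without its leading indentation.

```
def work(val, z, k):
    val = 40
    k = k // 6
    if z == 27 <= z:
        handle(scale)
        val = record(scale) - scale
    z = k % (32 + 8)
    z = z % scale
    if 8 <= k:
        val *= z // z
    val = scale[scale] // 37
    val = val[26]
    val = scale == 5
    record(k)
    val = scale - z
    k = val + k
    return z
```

Transformed code:
def work(value, z, k):
    value = 40
    k = k // 6
    if z == 27 <= z:
        handle(scale)
        value = record(scale) - scale
    z = k % (32 + 8)
    z = z % scale
    if 8 <= k:
        value *= z // z
    value = scale[scale] // 37
    value = value[26]
    value = scale == 5
    record(k)
    value = scale - z
    k = value + k
    return z

k = value + k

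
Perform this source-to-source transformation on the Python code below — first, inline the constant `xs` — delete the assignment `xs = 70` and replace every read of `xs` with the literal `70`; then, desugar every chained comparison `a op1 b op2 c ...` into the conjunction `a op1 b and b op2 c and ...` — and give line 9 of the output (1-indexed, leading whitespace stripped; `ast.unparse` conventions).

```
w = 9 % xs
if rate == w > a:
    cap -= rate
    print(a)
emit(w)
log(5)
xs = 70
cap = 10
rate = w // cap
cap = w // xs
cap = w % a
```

cap = w // 70

Transformed code:
w = 9 % 70
if rate == w and w > a:
    cap -= rate
    print(a)
emit(w)
log(5)
cap = 10
rate = w // cap
cap = w // 70
cap = w % a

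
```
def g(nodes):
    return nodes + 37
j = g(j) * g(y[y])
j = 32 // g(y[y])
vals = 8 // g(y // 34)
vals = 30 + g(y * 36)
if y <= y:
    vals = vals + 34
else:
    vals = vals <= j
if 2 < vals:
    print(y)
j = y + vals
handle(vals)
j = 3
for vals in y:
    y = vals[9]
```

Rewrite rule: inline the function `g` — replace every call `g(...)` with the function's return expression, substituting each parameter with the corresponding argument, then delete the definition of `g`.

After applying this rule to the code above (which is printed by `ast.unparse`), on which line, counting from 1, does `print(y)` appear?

Transformed code:
j = (j + 37) * (y[y] + 37)
j = 32 // (y[y] + 37)
vals = 8 // (y // 34 + 37)
vals = 30 + (y * 36 + 37)
if y <= y:
    vals = vals + 34
else:
    vals = vals <= j
if 2 < vals:
    print(y)
j = y + vals
handle(vals)
j = 3
for vals in y:
    y = vals[9]

10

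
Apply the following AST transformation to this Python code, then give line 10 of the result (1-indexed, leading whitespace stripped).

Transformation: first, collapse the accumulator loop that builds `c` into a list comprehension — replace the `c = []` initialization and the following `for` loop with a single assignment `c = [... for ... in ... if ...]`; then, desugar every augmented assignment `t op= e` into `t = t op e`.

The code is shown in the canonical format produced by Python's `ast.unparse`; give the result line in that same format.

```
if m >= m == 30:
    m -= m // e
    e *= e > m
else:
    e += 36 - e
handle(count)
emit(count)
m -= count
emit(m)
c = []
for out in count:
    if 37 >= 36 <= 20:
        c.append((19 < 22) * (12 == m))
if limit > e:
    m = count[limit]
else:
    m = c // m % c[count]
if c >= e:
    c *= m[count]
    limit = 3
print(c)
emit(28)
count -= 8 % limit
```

Transformed code:
if m >= m == 30:
    m = m - m // e
    e = e * (e > m)
else:
    e = e + (36 - e)
handle(count)
emit(count)
m = m - count
emit(m)
c = [(19 < 22) * (12 == m) for out in count if 37 >= 36 <= 20]
if limit > e:
    m = count[limit]
else:
    m = c // m % c[count]
if c >= e:
    c = c * m[count]
    limit = 3
print(c)
emit(28)
count = count - 8 % limit

c = [(19 < 22) * (12 == m) for out in count if 37 >= 36 <= 20]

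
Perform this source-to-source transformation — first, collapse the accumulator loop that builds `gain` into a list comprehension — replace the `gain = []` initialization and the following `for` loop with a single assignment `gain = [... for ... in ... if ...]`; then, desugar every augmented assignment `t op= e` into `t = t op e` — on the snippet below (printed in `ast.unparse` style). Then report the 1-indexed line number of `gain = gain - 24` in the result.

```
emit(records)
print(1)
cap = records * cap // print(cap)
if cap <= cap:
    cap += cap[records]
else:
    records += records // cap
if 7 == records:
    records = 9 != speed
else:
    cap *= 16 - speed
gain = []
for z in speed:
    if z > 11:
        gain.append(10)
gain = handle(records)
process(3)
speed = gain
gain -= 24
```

Transformed code:
emit(records)
print(1)
cap = records * cap // print(cap)
if cap <= cap:
    cap = cap + cap[records]
else:
    records = records + records // cap
if 7 == records:
    records = 9 != speed
else:
    cap = cap * (16 - speed)
gain = [10 for z in speed if z > 11]
gain = handle(records)
process(3)
speed = gain
gain = gain - 24

16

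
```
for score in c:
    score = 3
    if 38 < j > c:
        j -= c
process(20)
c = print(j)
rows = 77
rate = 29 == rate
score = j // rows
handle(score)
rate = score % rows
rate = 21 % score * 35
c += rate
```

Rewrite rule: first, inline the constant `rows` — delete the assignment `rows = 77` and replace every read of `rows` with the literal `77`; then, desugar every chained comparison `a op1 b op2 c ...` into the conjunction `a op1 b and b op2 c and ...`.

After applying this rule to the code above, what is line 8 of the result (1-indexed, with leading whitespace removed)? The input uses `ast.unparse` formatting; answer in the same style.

Transformed code:
for score in c:
    score = 3
    if 38 < j and j > c:
        j -= c
process(20)
c = print(j)
rate = 29 == rate
score = j // 77
handle(score)
rate = score % 77
rate = 21 % score * 35
c += rate

score = j // 77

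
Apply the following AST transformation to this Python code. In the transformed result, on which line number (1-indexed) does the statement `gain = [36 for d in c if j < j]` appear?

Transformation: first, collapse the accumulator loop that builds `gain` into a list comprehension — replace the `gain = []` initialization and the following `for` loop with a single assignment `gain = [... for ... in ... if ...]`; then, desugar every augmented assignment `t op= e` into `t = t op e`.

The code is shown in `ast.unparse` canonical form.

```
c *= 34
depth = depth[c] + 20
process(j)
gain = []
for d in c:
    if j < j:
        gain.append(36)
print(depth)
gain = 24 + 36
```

Transformed code:
c = c * 34
depth = depth[c] + 20
process(j)
gain = [36 for d in c if j < j]
print(depth)
gain = 24 + 36

4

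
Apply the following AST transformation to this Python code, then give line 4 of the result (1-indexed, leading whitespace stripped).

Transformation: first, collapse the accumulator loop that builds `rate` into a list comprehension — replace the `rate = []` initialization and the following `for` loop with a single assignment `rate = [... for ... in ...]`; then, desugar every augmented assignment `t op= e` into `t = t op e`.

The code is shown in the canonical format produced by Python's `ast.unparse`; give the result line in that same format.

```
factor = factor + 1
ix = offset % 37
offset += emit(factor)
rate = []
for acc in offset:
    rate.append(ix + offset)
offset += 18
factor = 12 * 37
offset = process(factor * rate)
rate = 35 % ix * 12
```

Transformed code:
factor = factor + 1
ix = offset % 37
offset = offset + emit(factor)
rate = [ix + offset for acc in offset]
offset = offset + 18
factor = 12 * 37
offset = process(factor * rate)
rate = 35 % ix * 12

rate = [ix + offset for acc in offset]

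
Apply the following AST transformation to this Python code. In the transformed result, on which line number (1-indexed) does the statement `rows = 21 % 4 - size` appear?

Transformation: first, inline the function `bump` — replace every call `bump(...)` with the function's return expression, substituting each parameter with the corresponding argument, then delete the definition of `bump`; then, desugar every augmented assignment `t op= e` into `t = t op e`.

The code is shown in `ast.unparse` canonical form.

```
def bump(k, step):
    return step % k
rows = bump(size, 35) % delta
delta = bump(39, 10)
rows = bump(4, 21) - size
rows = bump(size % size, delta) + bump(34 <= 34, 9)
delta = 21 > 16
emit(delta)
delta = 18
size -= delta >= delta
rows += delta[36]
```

Transformed code:
rows = 35 % size % delta
delta = 10 % 39
rows = 21 % 4 - size
rows = delta % (size % size) + 9 % (34 <= 34)
delta = 21 > 16
emit(delta)
delta = 18
size = size - (delta >= delta)
rows = rows + delta[36]

3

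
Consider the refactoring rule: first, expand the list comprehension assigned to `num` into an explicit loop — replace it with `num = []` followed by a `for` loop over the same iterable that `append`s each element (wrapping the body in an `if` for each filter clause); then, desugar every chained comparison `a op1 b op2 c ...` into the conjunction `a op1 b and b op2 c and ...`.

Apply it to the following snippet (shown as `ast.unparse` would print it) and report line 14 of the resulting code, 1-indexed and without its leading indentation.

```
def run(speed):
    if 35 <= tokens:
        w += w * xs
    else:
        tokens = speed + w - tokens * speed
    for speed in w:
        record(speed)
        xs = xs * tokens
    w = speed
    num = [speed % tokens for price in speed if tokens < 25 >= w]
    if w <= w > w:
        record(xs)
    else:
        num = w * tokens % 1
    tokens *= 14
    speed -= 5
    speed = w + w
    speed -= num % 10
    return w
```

Transformed code:
def run(speed):
    if 35 <= tokens:
        w += w * xs
    else:
        tokens = speed + w - tokens * speed
    for speed in w:
        record(speed)
        xs = xs * tokens
    w = speed
    num = []
    for price in speed:
        if tokens < 25 and 25 >= w:
            num.append(speed % tokens)
    if w <= w and w > w:
        record(xs)
    else:
        num = w * tokens % 1
    tokens *= 14
    speed -= 5
    speed = w + w
    speed -= num % 10
    return w

if w <= w and w > w:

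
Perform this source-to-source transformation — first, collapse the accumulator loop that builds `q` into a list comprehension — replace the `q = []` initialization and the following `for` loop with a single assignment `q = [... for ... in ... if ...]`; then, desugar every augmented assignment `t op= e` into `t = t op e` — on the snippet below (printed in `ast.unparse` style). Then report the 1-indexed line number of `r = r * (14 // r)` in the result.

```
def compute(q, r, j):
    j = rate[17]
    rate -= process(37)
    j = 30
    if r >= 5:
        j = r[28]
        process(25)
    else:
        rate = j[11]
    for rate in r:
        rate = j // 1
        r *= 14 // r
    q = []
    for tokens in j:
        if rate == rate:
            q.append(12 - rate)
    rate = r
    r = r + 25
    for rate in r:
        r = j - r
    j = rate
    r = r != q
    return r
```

Transformed code:
def compute(q, r, j):
    j = rate[17]
    rate = rate - process(37)
    j = 30
    if r >= 5:
        j = r[28]
        process(25)
    else:
        rate = j[11]
    for rate in r:
        rate = j // 1
        r = r * (14 // r)
    q = [12 - rate for tokens in j if rate == rate]
    rate = r
    r = r + 25
    for rate in r:
        r = j - r
    j = rate
    r = r != q
    return r

12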